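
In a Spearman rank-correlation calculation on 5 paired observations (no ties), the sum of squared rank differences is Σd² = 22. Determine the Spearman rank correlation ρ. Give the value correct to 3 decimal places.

ρ = 1 − 6Σd² / [n(n²−1)] = 1 − 6×22 / (5×24)
  = 1 − 132/120 = 1 − 1.1000 ≈ -0.100

-0.100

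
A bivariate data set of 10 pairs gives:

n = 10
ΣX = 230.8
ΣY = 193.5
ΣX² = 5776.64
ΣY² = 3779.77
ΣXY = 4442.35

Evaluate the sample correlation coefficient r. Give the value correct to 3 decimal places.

r = (nΣXY − ΣXΣY) / √[(nΣX² − (ΣX)²)(nΣY² − (ΣY)²)]
Numerator: 10×4442.35 − 230.8×193.5 = -236.3
Denominator: √[(57766.4 − 53268.64)(37797.7 − 37442.25)] = √[4497.76 × 355.45] = 1264.4085
r = -236.3 / 1264.4085 ≈ -0.187

-0.187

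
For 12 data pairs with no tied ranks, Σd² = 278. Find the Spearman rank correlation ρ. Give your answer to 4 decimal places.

ρ = 1 − 6Σd² / [n(n²−1)] = 1 − 6×278 / (12×143)
  = 1 − 1668/1716 = 1 − 0.97203 ≈ 0.0280

0.0280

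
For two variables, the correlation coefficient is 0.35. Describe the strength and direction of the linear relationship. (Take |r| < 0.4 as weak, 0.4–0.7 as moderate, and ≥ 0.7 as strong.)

r = 0.35 > 0 so the relationship is positive.
|r| = 0.35, which falls in the weak range.

weak positive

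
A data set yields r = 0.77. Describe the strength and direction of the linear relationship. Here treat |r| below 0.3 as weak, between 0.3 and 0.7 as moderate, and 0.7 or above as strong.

strong positive

r = 0.77 > 0 so the relationship is positive.
|r| = 0.77, which falls in the strong range.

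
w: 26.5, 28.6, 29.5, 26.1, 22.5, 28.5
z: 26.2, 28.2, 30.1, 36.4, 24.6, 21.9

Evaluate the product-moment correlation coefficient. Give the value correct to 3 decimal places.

0.078

n = 6, Σw = 161.7, Σz = 167.4, Σw² = 4390.17, Σz² = 4797.42, Σwz = 4516.46
nΣwz − ΣwΣz = 27098.76 − 27068.58 = 30.18
nΣw² − (Σw)² = 26341.02 − 26146.89 = 194.13; nΣz² − (Σz)² = 28784.52 − 28022.76 = 761.76
r = 30.18 / √(194.13 × 761.76) = 30.18 / 384.5523 ≈ 0.078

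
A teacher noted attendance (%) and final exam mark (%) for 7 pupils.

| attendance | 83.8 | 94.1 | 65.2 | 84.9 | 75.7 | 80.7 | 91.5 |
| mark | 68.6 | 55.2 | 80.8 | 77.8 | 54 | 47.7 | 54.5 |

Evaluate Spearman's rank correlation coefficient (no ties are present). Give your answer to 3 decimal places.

-0.071

Rank attendance: 4, 7, 1, 5, 2, 3, 6
Rank mark: 5, 4, 7, 6, 2, 1, 3
d = rank(attendance) − rank(mark): -1, 3, -6, -1, 0, 2, 3; Σd² = 60
ρ = 1 − 6Σd² / [n(n²−1)] = 1 − 6×60 / (7×48) = 1 − 360/336 ≈ -0.071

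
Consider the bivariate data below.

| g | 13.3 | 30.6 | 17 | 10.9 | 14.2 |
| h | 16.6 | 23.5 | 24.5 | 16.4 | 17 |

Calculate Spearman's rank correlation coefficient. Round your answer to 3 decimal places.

Rank g: 2, 5, 4, 1, 3
Rank h: 2, 4, 5, 1, 3
d = rank(g) − rank(h): 0, 1, -1, 0, 0; Σd² = 2
ρ = 1 − 6Σd² / [n(n²−1)] = 1 − 6×2 / (5×24) = 1 − 12/120 ≈ 0.900

0.900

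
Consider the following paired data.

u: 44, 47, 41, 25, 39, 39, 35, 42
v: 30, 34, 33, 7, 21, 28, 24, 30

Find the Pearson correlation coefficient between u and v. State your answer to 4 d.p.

0.9335

n = 8, Σu = 312, Σv = 207, Σu² = 12482, Σv² = 5895, Σuv = 8457
nΣuv − ΣuΣv = 67656 − 64584 = 3072
nΣu² − (Σu)² = 99856 − 97344 = 2512; nΣv² − (Σv)² = 47160 − 42849 = 4311
r = 3072 / √(2512 × 4311) = 3072 / 3290.7798 ≈ 0.9335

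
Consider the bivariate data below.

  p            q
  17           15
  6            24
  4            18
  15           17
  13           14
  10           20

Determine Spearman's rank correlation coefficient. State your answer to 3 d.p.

-0.657

Rank p: 6, 2, 1, 5, 4, 3
Rank q: 2, 6, 4, 3, 1, 5
d = rank(p) − rank(q): 4, -4, -3, 2, 3, -2; Σd² = 58
ρ = 1 − 6Σd² / [n(n²−1)] = 1 − 6×58 / (6×35) = 1 − 348/210 ≈ -0.657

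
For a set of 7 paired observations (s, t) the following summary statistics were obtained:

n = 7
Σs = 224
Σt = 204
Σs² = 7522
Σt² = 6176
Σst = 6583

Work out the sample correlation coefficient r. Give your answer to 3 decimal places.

r = (nΣst − ΣsΣt) / √[(nΣs² − (Σs)²)(nΣt² − (Σt)²)]
Numerator: 7×6583 − 224×204 = 385
Denominator: √[(52654 − 50176)(43232 − 41616)] = √[2478 × 1616] = 2001.1117
r = 385 / 2001.1117 ≈ 0.192

0.192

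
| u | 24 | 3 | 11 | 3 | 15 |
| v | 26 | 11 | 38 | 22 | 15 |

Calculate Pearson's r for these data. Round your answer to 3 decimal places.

n = 5, Σu = 56, Σv = 112, Σu² = 940, Σv² = 2950, Σuv = 1366
nΣuv − ΣuΣv = 6830 − 6272 = 558
nΣu² − (Σu)² = 4700 − 3136 = 1564; nΣv² − (Σv)² = 14750 − 12544 = 2206
r = 558 / √(1564 × 2206) = 558 / 1857.4671 ≈ 0.300

0.300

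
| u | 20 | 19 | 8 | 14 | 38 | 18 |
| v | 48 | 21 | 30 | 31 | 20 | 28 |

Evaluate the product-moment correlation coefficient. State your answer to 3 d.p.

-0.342

n = 6, Σu = 117, Σv = 178, Σu² = 2789, Σv² = 5790, Σuv = 3297
nΣuv − ΣuΣv = 19782 − 20826 = -1044
nΣu² − (Σu)² = 16734 − 13689 = 3045; nΣv² − (Σv)² = 34740 − 31684 = 3056
r = -1044 / √(3045 × 3056) = -1044 / 3050.4950 ≈ -0.342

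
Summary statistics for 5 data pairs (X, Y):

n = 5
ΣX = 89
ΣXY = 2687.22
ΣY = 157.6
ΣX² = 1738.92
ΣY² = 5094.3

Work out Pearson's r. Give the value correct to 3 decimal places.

-0.843

r = (nΣXY − ΣXΣY) / √[(nΣX² − (ΣX)²)(nΣY² − (ΣY)²)]
Numerator: 5×2687.22 − 89×157.6 = -590.3
Denominator: √[(8694.6 − 7921)(25471.5 − 24837.76)] = √[773.6 × 633.74] = 700.1866
r = -590.3 / 700.1866 ≈ -0.843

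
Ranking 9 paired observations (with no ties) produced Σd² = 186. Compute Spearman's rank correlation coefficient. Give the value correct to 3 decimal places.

ρ = 1 − 6Σd² / [n(n²−1)] = 1 − 6×186 / (9×80)
  = 1 − 1116/720 = 1 − 1.5500 ≈ -0.550

-0.550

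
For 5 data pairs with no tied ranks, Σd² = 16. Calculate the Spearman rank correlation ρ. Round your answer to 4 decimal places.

0.2000

ρ = 1 − 6Σd² / [n(n²−1)] = 1 − 6×16 / (5×24)
  = 1 − 96/120 = 1 − 0.80000 ≈ 0.2000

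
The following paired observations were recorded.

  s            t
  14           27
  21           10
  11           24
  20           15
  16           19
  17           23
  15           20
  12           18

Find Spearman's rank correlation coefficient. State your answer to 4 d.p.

-0.6429

Rank s: 3, 8, 1, 7, 5, 6, 4, 2
Rank t: 8, 1, 7, 2, 4, 6, 5, 3
d = rank(s) − rank(t): -5, 7, -6, 5, 1, 0, -1, -1; Σd² = 138
ρ = 1 − 6Σd² / [n(n²−1)] = 1 − 6×138 / (8×63) = 1 − 828/504 ≈ -0.6429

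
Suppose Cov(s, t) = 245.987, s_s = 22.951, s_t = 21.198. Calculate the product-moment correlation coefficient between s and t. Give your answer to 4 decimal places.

r = Cov(s,t) / (s_s · s_t) = 245.987 / (22.951 × 21.198)
  = 245.987 / 486.5153 ≈ 0.5056

0.5056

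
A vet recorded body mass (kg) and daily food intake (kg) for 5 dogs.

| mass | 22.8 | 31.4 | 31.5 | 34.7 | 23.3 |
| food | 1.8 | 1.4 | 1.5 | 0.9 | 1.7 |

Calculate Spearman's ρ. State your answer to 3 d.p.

Rank mass: 1, 3, 4, 5, 2
Rank food: 5, 2, 3, 1, 4
d = rank(mass) − rank(food): -4, 1, 1, 4, -2; Σd² = 38
ρ = 1 − 6Σd² / [n(n²−1)] = 1 − 6×38 / (5×24) = 1 − 228/120 ≈ -0.900

-0.900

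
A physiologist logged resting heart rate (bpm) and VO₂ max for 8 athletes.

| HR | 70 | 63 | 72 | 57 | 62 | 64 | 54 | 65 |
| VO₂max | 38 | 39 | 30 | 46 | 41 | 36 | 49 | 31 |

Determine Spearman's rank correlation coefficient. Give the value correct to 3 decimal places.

Rank HR: 7, 4, 8, 2, 3, 5, 1, 6
Rank VO₂max: 4, 5, 1, 7, 6, 3, 8, 2
d = rank(HR) − rank(VO₂max): 3, -1, 7, -5, -3, 2, -7, 4; Σd² = 162
ρ = 1 − 6Σd² / [n(n²−1)] = 1 − 6×162 / (8×63) = 1 − 972/504 ≈ -0.929

-0.929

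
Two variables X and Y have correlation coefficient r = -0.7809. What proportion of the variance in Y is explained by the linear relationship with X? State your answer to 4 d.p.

r² = (-0.7809)² = 0.6098

0.6098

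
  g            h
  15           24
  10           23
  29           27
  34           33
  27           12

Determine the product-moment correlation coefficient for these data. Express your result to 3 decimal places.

n = 5, Σg = 115, Σh = 119, Σg² = 3051, Σh² = 3067, Σgh = 2819
nΣgh − ΣgΣh = 14095 − 13685 = 410
nΣg² − (Σg)² = 15255 − 13225 = 2030; nΣh² − (Σh)² = 15335 − 14161 = 1174
r = 410 / √(2030 × 1174) = 410 / 1543.7681 ≈ 0.266

0.266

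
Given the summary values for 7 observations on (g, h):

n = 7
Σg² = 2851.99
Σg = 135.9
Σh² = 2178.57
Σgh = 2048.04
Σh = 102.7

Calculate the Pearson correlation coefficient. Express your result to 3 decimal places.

0.143

r = (nΣgh − ΣgΣh) / √[(nΣg² − (Σg)²)(nΣh² − (Σh)²)]
Numerator: 7×2048.04 − 135.9×102.7 = 379.35
Denominator: √[(19963.93 − 18468.81)(15249.99 − 10547.29)] = √[1495.12 × 4702.7] = 2651.6223
r = 379.35 / 2651.6223 ≈ 0.143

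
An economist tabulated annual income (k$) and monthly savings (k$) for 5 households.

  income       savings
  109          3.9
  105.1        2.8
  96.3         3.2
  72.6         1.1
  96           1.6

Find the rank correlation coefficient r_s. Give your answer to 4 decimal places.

0.9000

Rank income: 5, 4, 3, 1, 2
Rank savings: 5, 3, 4, 1, 2
d = rank(income) − rank(savings): 0, 1, -1, 0, 0; Σd² = 2
ρ = 1 − 6Σd² / [n(n²−1)] = 1 − 6×2 / (5×24) = 1 − 12/120 ≈ 0.9000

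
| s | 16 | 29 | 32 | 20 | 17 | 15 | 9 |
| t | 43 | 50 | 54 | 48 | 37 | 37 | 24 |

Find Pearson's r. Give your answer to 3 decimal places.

n = 7, Σs = 138, Σt = 293, Σs² = 3116, Σt² = 12883, Σst = 6226
nΣst − ΣsΣt = 43582 − 40434 = 3148
nΣs² − (Σs)² = 21812 − 19044 = 2768; nΣt² − (Σt)² = 90181 − 85849 = 4332
r = 3148 / √(2768 × 4332) = 3148 / 3462.7989 ≈ 0.909

0.909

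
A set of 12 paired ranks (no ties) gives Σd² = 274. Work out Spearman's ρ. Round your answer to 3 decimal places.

0.042

ρ = 1 − 6Σd² / [n(n²−1)] = 1 − 6×274 / (12×143)
  = 1 − 1644/1716 = 1 − 0.9580 ≈ 0.042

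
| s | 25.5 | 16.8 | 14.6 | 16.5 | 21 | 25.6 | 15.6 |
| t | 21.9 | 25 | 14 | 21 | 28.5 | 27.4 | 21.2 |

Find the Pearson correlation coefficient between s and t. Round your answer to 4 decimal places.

n = 7, Σs = 135.6, Σt = 159, Σs² = 2757.62, Σt² = 3754.06, Σst = 3160.01
nΣst − ΣsΣt = 22120.07 − 21560.4 = 559.67
nΣs² − (Σs)² = 19303.34 − 18387.36 = 915.98; nΣt² − (Σt)² = 26278.42 − 25281 = 997.42
r = 559.67 / √(915.98 × 997.42) = 559.67 / 955.8330 ≈ 0.5855

0.5855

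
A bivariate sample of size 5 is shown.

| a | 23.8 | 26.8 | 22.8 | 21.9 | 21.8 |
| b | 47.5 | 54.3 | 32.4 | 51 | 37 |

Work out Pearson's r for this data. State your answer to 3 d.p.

n = 5, Σa = 117.1, Σb = 222.2, Σa² = 2759.37, Σb² = 10224.5, Σab = 5247.96
nΣab − ΣaΣb = 26239.8 − 26019.62 = 220.18
nΣa² − (Σa)² = 13796.85 − 13712.41 = 84.44; nΣb² − (Σb)² = 51122.5 − 49372.84 = 1749.66
r = 220.18 / √(84.44 × 1749.66) = 220.18 / 384.3713 ≈ 0.573

0.573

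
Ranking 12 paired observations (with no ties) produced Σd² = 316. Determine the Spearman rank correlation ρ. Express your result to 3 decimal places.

ρ = 1 − 6Σd² / [n(n²−1)] = 1 − 6×316 / (12×143)
  = 1 − 1896/1716 = 1 − 1.1049 ≈ -0.105

-0.105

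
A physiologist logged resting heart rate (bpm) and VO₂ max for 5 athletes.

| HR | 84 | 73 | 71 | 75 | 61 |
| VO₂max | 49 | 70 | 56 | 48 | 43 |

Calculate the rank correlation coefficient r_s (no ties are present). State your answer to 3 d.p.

0.200

Rank HR: 5, 3, 2, 4, 1
Rank VO₂max: 3, 5, 4, 2, 1
d = rank(HR) − rank(VO₂max): 2, -2, -2, 2, 0; Σd² = 16
ρ = 1 − 6Σd² / [n(n²−1)] = 1 − 6×16 / (5×24) = 1 − 96/120 ≈ 0.200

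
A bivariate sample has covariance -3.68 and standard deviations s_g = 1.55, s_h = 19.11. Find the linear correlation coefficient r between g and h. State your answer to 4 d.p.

-0.1242

r = Cov(g,h) / (s_g · s_h) = -3.68 / (1.55 × 19.11)
  = -3.68 / 29.6205 ≈ -0.1242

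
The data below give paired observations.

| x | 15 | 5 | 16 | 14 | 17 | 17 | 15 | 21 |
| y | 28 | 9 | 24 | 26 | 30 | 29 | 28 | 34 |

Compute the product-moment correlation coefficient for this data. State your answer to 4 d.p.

0.9639

n = 8, Σx = 120, Σy = 208, Σx² = 1946, Σy² = 5798, Σxy = 3350
nΣxy − ΣxΣy = 26800 − 24960 = 1840
nΣx² − (Σx)² = 15568 − 14400 = 1168; nΣy² − (Σy)² = 46384 − 43264 = 3120
r = 1840 / √(1168 × 3120) = 1840 / 1908.9683 ≈ 0.9639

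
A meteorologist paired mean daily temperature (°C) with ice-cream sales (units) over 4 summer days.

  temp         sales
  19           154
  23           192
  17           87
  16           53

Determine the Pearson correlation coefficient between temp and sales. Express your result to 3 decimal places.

n = 4, Σx = 75, Σy = 486, Σx² = 1435, Σy² = 70958, Σxy = 9669
nΣxy − ΣxΣy = 38676 − 36450 = 2226
nΣx² − (Σx)² = 5740 − 5625 = 115; nΣy² − (Σy)² = 283832 − 236196 = 47636
r = 2226 / √(115 × 47636) = 2226 / 2340.5427 ≈ 0.951

0.951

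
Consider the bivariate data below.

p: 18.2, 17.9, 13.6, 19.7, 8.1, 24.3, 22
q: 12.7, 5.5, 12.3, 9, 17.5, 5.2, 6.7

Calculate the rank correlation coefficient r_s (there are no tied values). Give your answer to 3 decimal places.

Rank p: 4, 3, 2, 5, 1, 7, 6
Rank q: 6, 2, 5, 4, 7, 1, 3
d = rank(p) − rank(q): -2, 1, -3, 1, -6, 6, 3; Σd² = 96
ρ = 1 − 6Σd² / [n(n²−1)] = 1 − 6×96 / (7×48) = 1 − 576/336 ≈ -0.714

-0.714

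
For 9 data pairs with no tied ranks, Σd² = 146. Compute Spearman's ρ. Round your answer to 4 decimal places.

ρ = 1 − 6Σd² / [n(n²−1)] = 1 − 6×146 / (9×80)
  = 1 − 876/720 = 1 − 1.21667 ≈ -0.2167

-0.2167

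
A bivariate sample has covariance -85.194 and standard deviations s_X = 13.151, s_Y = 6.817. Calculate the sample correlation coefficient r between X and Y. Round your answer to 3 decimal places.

-0.950

r = Cov(X,Y) / (s_X · s_Y) = -85.194 / (13.151 × 6.817)
  = -85.194 / 89.6504 ≈ -0.950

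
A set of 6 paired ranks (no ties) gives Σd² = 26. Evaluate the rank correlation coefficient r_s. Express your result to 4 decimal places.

0.2571

ρ = 1 − 6Σd² / [n(n²−1)] = 1 − 6×26 / (6×35)
  = 1 − 156/210 = 1 − 0.74286 ≈ 0.2571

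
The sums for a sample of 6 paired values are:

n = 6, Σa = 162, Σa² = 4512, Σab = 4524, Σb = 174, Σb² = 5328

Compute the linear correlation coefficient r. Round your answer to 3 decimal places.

r = (nΣab − ΣaΣb) / √[(nΣa² − (Σa)²)(nΣb² − (Σb)²)]
Numerator: 6×4524 − 162×174 = -1044
Denominator: √[(27072 − 26244)(31968 − 30276)] = √[828 × 1692] = 1183.6283
r = -1044 / 1183.6283 ≈ -0.882

-0.882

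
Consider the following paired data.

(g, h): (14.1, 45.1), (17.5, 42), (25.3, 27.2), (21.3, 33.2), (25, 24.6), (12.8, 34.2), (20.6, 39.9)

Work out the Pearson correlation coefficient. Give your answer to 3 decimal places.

n = 7, Σg = 136.6, Σh = 246.2, Σg² = 2812.04, Σh² = 9006.9, Σgh = 4640.93
nΣgh − ΣgΣh = 32486.51 − 33630.92 = -1144.41
nΣg² − (Σg)² = 19684.28 − 18659.56 = 1024.72; nΣh² − (Σh)² = 63048.3 − 60614.44 = 2433.86
r = -1144.41 / √(1024.72 × 2433.86) = -1144.41 / 1579.2482 ≈ -0.725

-0.725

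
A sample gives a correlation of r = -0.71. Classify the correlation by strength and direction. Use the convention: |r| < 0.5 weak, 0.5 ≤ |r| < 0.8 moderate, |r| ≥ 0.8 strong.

r = -0.71 < 0 so the relationship is negative.
|r| = 0.71, which falls in the moderate range.

moderate negative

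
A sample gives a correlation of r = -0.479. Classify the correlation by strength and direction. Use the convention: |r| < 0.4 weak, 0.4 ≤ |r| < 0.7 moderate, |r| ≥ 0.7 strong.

r = -0.479 < 0 so the relationship is negative.
|r| = 0.479, which falls in the moderate range.

moderate negative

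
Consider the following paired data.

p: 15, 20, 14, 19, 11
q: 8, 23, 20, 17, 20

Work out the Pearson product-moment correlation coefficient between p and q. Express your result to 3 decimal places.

n = 5, Σp = 79, Σq = 88, Σp² = 1303, Σq² = 1682, Σpq = 1403
nΣpq − ΣpΣq = 7015 − 6952 = 63
nΣp² − (Σp)² = 6515 − 6241 = 274; nΣq² − (Σq)² = 8410 − 7744 = 666
r = 63 / √(274 × 666) = 63 / 427.1815 ≈ 0.147

0.147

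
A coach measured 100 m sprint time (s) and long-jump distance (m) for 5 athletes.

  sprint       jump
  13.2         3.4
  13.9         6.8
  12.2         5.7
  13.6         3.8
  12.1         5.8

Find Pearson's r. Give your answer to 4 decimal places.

-0.1488

n = 5, Σx = 65, Σy = 25.5, Σx² = 847.66, Σy² = 138.37, Σxy = 330.8
nΣxy − ΣxΣy = 1654 − 1657.5 = -3.5
nΣx² − (Σx)² = 4238.3 − 4225 = 13.3; nΣy² − (Σy)² = 691.85 − 650.25 = 41.6
r = -3.5 / √(13.3 × 41.6) = -3.5 / 23.5219 ≈ -0.1488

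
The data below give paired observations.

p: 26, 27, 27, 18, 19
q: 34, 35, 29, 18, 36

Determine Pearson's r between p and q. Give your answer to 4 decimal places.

0.4716

n = 5, Σp = 117, Σq = 152, Σp² = 2819, Σq² = 4842, Σpq = 3620
nΣpq − ΣpΣq = 18100 − 17784 = 316
nΣp² − (Σp)² = 14095 − 13689 = 406; nΣq² − (Σq)² = 24210 − 23104 = 1106
r = 316 / √(406 × 1106) = 316 / 670.1015 ≈ 0.4716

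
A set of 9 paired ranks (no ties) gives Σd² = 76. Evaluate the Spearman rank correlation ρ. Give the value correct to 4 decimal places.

0.3667

ρ = 1 − 6Σd² / [n(n²−1)] = 1 − 6×76 / (9×80)
  = 1 − 456/720 = 1 − 0.63333 ≈ 0.3667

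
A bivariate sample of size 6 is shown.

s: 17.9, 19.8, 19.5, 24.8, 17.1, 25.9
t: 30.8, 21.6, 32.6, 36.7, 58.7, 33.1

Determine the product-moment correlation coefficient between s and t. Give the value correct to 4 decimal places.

n = 6, Σs = 125, Σt = 213.5, Σs² = 2670.96, Σt² = 8366.15, Σst = 4385.92
nΣst − ΣsΣt = 26315.52 − 26687.5 = -371.98
nΣs² − (Σs)² = 16025.76 − 15625 = 400.76; nΣt² − (Σt)² = 50196.9 − 45582.25 = 4614.65
r = -371.98 / √(400.76 × 4614.65) = -371.98 / 1359.9144 ≈ -0.2735

-0.2735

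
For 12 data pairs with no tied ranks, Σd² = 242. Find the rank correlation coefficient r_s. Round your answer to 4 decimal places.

0.1538

ρ = 1 − 6Σd² / [n(n²−1)] = 1 − 6×242 / (12×143)
  = 1 − 1452/1716 = 1 − 0.84615 ≈ 0.1538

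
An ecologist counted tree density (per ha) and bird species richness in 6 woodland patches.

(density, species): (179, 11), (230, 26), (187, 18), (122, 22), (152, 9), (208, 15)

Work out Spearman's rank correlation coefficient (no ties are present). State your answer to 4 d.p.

0.3714

Rank density: 3, 6, 4, 1, 2, 5
Rank species: 2, 6, 4, 5, 1, 3
d = rank(density) − rank(species): 1, 0, 0, -4, 1, 2; Σd² = 22
ρ = 1 − 6Σd² / [n(n²−1)] = 1 − 6×22 / (6×35) = 1 − 132/210 ≈ 0.3714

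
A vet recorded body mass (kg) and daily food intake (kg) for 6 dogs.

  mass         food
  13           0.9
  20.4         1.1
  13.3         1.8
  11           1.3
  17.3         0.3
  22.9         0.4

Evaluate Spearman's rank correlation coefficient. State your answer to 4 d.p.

-0.4857

Rank mass: 2, 5, 3, 1, 4, 6
Rank food: 3, 4, 6, 5, 1, 2
d = rank(mass) − rank(food): -1, 1, -3, -4, 3, 4; Σd² = 52
ρ = 1 − 6Σd² / [n(n²−1)] = 1 − 6×52 / (6×35) = 1 − 312/210 ≈ -0.4857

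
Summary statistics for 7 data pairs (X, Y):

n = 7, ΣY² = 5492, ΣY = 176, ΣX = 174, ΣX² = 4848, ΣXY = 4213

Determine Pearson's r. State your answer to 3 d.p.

-0.217

r = (nΣXY − ΣXΣY) / √[(nΣX² − (ΣX)²)(nΣY² − (ΣY)²)]
Numerator: 7×4213 − 174×176 = -1133
Denominator: √[(33936 − 30276)(38444 − 30976)] = √[3660 × 7468] = 5228.0857
r = -1133 / 5228.0857 ≈ -0.217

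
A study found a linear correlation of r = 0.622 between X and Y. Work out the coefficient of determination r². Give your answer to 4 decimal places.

0.3869

r² = (0.622)² = 0.3869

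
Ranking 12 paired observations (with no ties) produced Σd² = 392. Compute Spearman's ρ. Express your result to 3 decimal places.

ρ = 1 − 6Σd² / [n(n²−1)] = 1 − 6×392 / (12×143)
  = 1 − 2352/1716 = 1 − 1.3706 ≈ -0.371

-0.371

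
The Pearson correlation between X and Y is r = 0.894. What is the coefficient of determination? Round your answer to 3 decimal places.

0.799

r² = (0.894)² = 0.799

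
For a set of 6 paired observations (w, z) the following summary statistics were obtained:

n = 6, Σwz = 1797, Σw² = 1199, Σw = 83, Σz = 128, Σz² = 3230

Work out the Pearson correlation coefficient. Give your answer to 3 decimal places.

0.165

r = (nΣwz − ΣwΣz) / √[(nΣw² − (Σw)²)(nΣz² − (Σz)²)]
Numerator: 6×1797 − 83×128 = 158
Denominator: √[(7194 − 6889)(19380 − 16384)] = √[305 × 2996] = 955.9184
r = 158 / 955.9184 ≈ 0.165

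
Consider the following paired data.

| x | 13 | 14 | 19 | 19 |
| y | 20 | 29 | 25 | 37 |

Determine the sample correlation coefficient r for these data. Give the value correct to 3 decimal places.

0.583

n = 4, Σx = 65, Σy = 111, Σx² = 1087, Σy² = 3235, Σxy = 1844
nΣxy − ΣxΣy = 7376 − 7215 = 161
nΣx² − (Σx)² = 4348 − 4225 = 123; nΣy² − (Σy)² = 12940 − 12321 = 619
r = 161 / √(123 × 619) = 161 / 275.9293 ≈ 0.583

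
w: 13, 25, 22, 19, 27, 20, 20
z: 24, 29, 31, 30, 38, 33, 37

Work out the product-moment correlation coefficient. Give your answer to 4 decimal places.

0.6473

n = 7, Σw = 146, Σz = 222, Σw² = 3168, Σz² = 7180, Σwz = 4715
nΣwz − ΣwΣz = 33005 − 32412 = 593
nΣw² − (Σw)² = 22176 − 21316 = 860; nΣz² − (Σz)² = 50260 − 49284 = 976
r = 593 / √(860 × 976) = 593 / 916.1659 ≈ 0.6473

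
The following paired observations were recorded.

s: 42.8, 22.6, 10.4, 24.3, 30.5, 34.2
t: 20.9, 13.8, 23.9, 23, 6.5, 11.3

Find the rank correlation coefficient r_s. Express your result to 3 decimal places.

-0.486

Rank s: 6, 2, 1, 3, 4, 5
Rank t: 4, 3, 6, 5, 1, 2
d = rank(s) − rank(t): 2, -1, -5, -2, 3, 3; Σd² = 52
ρ = 1 − 6Σd² / [n(n²−1)] = 1 − 6×52 / (6×35) = 1 − 312/210 ≈ -0.486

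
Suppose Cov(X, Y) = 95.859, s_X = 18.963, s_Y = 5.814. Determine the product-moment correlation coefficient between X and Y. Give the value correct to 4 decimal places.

r = Cov(X,Y) / (s_X · s_Y) = 95.859 / (18.963 × 5.814)
  = 95.859 / 110.2509 ≈ 0.8695

0.8695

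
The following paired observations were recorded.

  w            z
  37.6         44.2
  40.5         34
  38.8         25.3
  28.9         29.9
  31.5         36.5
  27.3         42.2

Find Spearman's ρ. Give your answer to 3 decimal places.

-0.314

Rank w: 4, 6, 5, 2, 3, 1
Rank z: 6, 3, 1, 2, 4, 5
d = rank(w) − rank(z): -2, 3, 4, 0, -1, -4; Σd² = 46
ρ = 1 − 6Σd² / [n(n²−1)] = 1 − 6×46 / (6×35) = 1 − 276/210 ≈ -0.314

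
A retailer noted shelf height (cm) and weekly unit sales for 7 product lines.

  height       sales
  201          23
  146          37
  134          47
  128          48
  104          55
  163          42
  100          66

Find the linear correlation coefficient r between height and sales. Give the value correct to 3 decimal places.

-0.947

n = 7, Σx = 976, Σy = 318, Σx² = 143442, Σy² = 15556, Σxy = 41633
nΣxy − ΣxΣy = 291431 − 310368 = -18937
nΣx² − (Σx)² = 1004094 − 952576 = 51518; nΣy² − (Σy)² = 108892 − 101124 = 7768
r = -18937 / √(51518 × 7768) = -18937 / 20004.7950 ≈ -0.947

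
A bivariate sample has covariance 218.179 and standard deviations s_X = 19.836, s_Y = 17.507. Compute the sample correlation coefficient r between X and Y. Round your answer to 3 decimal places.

r = Cov(X,Y) / (s_X · s_Y) = 218.179 / (19.836 × 17.507)
  = 218.179 / 347.2689 ≈ 0.628

0.628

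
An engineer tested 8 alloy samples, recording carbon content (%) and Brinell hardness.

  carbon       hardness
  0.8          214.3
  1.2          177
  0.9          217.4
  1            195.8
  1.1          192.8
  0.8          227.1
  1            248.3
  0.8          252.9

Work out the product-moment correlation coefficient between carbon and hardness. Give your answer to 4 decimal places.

n = 8, Σx = 7.6, Σy = 1725.6, Σx² = 7.38, Σy² = 377211.44, Σxy = 1619.68
nΣxy − ΣxΣy = 12957.44 − 13114.56 = -157.12
nΣx² − (Σx)² = 59.04 − 57.76 = 1.28; nΣy² − (Σy)² = 3017691.52 − 2977695.36 = 39996.16
r = -157.12 / √(1.28 × 39996.16) = -157.12 / 226.2633 ≈ -0.6944

-0.6944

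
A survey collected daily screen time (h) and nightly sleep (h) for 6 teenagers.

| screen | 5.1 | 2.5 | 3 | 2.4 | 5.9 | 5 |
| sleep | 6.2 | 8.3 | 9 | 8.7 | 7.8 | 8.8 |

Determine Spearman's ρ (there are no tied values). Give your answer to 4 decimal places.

-0.4857

Rank screen: 5, 2, 3, 1, 6, 4
Rank sleep: 1, 3, 6, 4, 2, 5
d = rank(screen) − rank(sleep): 4, -1, -3, -3, 4, -1; Σd² = 52
ρ = 1 − 6Σd² / [n(n²−1)] = 1 − 6×52 / (6×35) = 1 − 312/210 ≈ -0.4857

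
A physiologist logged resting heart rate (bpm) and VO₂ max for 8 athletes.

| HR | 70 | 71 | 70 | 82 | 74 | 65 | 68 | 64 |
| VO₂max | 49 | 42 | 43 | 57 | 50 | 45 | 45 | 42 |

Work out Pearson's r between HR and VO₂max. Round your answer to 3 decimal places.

n = 8, Σx = 564, Σy = 373, Σx² = 39986, Σy² = 17577, Σxy = 26469
nΣxy − ΣxΣy = 211752 − 210372 = 1380
nΣx² − (Σx)² = 319888 − 318096 = 1792; nΣy² − (Σy)² = 140616 − 139129 = 1487
r = 1380 / √(1792 × 1487) = 1380 / 1632.3921 ≈ 0.845

0.845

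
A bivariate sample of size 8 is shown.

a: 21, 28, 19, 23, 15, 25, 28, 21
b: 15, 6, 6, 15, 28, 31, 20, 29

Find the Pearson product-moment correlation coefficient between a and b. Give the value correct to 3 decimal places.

n = 8, Σa = 180, Σb = 150, Σa² = 4190, Σb² = 3508, Σab = 3306
nΣab − ΣaΣb = 26448 − 27000 = -552
nΣa² − (Σa)² = 33520 − 32400 = 1120; nΣb² − (Σb)² = 28064 − 22500 = 5564
r = -552 / √(1120 × 5564) = -552 / 2496.3333 ≈ -0.221

-0.221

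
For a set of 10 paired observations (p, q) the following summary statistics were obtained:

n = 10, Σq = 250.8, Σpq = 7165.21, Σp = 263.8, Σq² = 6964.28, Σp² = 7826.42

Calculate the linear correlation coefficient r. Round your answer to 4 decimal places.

0.7180

r = (nΣpq − ΣpΣq) / √[(nΣp² − (Σp)²)(nΣq² − (Σq)²)]
Numerator: 10×7165.21 − 263.8×250.8 = 5491.06
Denominator: √[(78264.2 − 69590.44)(69642.8 − 62900.64)] = √[8673.76 × 6742.16] = 7647.2137
r = 5491.06 / 7647.2137 ≈ 0.7180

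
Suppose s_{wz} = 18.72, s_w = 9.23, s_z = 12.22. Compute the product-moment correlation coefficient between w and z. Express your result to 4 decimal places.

r = Cov(w,z) / (s_w · s_z) = 18.72 / (9.23 × 12.22)
  = 18.72 / 112.7906 ≈ 0.1660

0.1660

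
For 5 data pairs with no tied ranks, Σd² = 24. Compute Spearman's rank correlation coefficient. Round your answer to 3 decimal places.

-0.200

ρ = 1 − 6Σd² / [n(n²−1)] = 1 − 6×24 / (5×24)
  = 1 − 144/120 = 1 − 1.2000 ≈ -0.200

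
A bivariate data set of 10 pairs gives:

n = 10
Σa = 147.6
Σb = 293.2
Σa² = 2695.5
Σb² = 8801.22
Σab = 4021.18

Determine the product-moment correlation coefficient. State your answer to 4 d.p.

r = (nΣab − ΣaΣb) / √[(nΣa² − (Σa)²)(nΣb² − (Σb)²)]
Numerator: 10×4021.18 − 147.6×293.2 = -3064.52
Denominator: √[(26955 − 21785.76)(88012.2 − 85966.24)] = √[5169.24 × 2045.96] = 3252.0852
r = -3064.52 / 3252.0852 ≈ -0.9423

-0.9423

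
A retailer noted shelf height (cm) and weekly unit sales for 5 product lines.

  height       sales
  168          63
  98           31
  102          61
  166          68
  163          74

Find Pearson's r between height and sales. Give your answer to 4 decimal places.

n = 5, Σx = 697, Σy = 297, Σx² = 102357, Σy² = 18751, Σxy = 43194
nΣxy − ΣxΣy = 215970 − 207009 = 8961
nΣx² − (Σx)² = 511785 − 485809 = 25976; nΣy² − (Σy)² = 93755 − 88209 = 5546
r = 8961 / √(25976 × 5546) = 8961 / 12002.6204 ≈ 0.7466

0.7466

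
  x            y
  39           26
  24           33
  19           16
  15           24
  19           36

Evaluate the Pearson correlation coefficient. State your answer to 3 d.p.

n = 5, Σx = 116, Σy = 135, Σx² = 3044, Σy² = 3893, Σxy = 3154
nΣxy − ΣxΣy = 15770 − 15660 = 110
nΣx² − (Σx)² = 15220 − 13456 = 1764; nΣy² − (Σy)² = 19465 − 18225 = 1240
r = 110 / √(1764 × 1240) = 110 / 1478.9726 ≈ 0.074

0.074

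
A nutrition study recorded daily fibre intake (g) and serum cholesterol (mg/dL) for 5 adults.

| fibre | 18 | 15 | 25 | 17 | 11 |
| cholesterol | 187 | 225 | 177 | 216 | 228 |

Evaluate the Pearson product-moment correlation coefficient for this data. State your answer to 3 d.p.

n = 5, Σx = 86, Σy = 1033, Σx² = 1584, Σy² = 215563, Σxy = 17346
nΣxy − ΣxΣy = 86730 − 88838 = -2108
nΣx² − (Σx)² = 7920 − 7396 = 524; nΣy² − (Σy)² = 1077815 − 1067089 = 10726
r = -2108 / √(524 × 10726) = -2108 / 2370.7433 ≈ -0.889

-0.889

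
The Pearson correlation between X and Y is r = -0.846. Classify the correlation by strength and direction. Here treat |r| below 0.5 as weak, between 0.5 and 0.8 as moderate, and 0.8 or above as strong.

r = -0.846 < 0 so the relationship is negative.
|r| = 0.846, which falls in the strong range.

strong negative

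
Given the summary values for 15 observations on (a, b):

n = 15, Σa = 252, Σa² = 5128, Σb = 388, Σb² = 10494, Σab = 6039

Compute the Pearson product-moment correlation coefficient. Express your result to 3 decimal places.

-0.749

r = (nΣab − ΣaΣb) / √[(nΣa² − (Σa)²)(nΣb² − (Σb)²)]
Numerator: 15×6039 − 252×388 = -7191
Denominator: √[(76920 − 63504)(157410 − 150544)] = √[13416 × 6866] = 9597.6172
r = -7191 / 9597.6172 ≈ -0.749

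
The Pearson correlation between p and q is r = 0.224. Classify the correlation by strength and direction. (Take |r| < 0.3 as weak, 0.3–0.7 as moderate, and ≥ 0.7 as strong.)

r = 0.224 > 0 so the relationship is positive.
|r| = 0.224, which falls in the weak range.

weak positive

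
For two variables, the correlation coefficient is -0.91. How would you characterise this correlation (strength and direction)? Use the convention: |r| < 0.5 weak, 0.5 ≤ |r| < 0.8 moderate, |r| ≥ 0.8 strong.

strong negative

r = -0.91 < 0 so the relationship is negative.
|r| = 0.91, which falls in the strong range.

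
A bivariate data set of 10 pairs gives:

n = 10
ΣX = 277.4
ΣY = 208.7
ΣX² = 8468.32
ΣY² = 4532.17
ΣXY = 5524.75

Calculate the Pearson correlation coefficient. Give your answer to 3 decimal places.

-0.716

r = (nΣXY − ΣXΣY) / √[(nΣX² − (ΣX)²)(nΣY² − (ΣY)²)]
Numerator: 10×5524.75 − 277.4×208.7 = -2645.88
Denominator: √[(84683.2 − 76950.76)(45321.7 − 43555.69)] = √[7732.44 × 1766.01] = 3695.3439
r = -2645.88 / 3695.3439 ≈ -0.716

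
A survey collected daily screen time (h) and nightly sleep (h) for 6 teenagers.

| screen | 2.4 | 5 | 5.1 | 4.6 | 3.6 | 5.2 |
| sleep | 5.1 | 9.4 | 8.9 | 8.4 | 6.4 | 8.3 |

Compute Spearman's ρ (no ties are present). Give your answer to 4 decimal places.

Rank screen: 1, 4, 5, 3, 2, 6
Rank sleep: 1, 6, 5, 4, 2, 3
d = rank(screen) − rank(sleep): 0, -2, 0, -1, 0, 3; Σd² = 14
ρ = 1 − 6Σd² / [n(n²−1)] = 1 − 6×14 / (6×35) = 1 − 84/210 ≈ 0.6000

0.6000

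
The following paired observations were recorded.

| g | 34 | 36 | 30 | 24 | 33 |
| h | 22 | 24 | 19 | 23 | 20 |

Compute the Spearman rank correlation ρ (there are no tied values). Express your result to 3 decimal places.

Rank g: 4, 5, 2, 1, 3
Rank h: 3, 5, 1, 4, 2
d = rank(g) − rank(h): 1, 0, 1, -3, 1; Σd² = 12
ρ = 1 − 6Σd² / [n(n²−1)] = 1 − 6×12 / (5×24) = 1 − 72/120 ≈ 0.400

0.400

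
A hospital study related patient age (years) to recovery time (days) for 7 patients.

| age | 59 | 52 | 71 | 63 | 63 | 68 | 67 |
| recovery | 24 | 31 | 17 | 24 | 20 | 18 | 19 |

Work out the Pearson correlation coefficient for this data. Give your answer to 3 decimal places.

n = 7, Σx = 443, Σy = 153, Σx² = 28277, Σy² = 3487, Σxy = 9504
nΣxy − ΣxΣy = 66528 − 67779 = -1251
nΣx² − (Σx)² = 197939 − 196249 = 1690; nΣy² − (Σy)² = 24409 − 23409 = 1000
r = -1251 / √(1690 × 1000) = -1251 / 1300.0000 ≈ -0.962

-0.962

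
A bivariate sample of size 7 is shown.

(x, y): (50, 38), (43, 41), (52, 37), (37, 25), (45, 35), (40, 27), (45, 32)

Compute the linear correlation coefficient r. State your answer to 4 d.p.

n = 7, Σx = 312, Σy = 235, Σx² = 14072, Σy² = 8097, Σxy = 10607
nΣxy − ΣxΣy = 74249 − 73320 = 929
nΣx² − (Σx)² = 98504 − 97344 = 1160; nΣy² − (Σy)² = 56679 − 55225 = 1454
r = 929 / √(1160 × 1454) = 929 / 1298.7070 ≈ 0.7153

0.7153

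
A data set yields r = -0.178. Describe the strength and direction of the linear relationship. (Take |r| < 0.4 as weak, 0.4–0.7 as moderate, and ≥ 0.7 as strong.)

r = -0.178 < 0 so the relationship is negative.
|r| = 0.178, which falls in the weak range.

weak negative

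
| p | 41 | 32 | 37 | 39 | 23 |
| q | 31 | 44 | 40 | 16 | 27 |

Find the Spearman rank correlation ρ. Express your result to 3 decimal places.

Rank p: 5, 2, 3, 4, 1
Rank q: 3, 5, 4, 1, 2
d = rank(p) − rank(q): 2, -3, -1, 3, -1; Σd² = 24
ρ = 1 − 6Σd² / [n(n²−1)] = 1 − 6×24 / (5×24) = 1 − 144/120 ≈ -0.200

-0.200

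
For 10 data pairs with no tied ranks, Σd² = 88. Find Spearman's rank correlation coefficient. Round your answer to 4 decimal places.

0.4667

ρ = 1 − 6Σd² / [n(n²−1)] = 1 − 6×88 / (10×99)
  = 1 − 528/990 = 1 − 0.53333 ≈ 0.4667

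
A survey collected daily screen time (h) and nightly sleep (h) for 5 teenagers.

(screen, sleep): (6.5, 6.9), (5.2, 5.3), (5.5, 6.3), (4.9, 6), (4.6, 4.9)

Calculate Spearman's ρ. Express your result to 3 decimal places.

Rank screen: 5, 3, 4, 2, 1
Rank sleep: 5, 2, 4, 3, 1
d = rank(screen) − rank(sleep): 0, 1, 0, -1, 0; Σd² = 2
ρ = 1 − 6Σd² / [n(n²−1)] = 1 − 6×2 / (5×24) = 1 − 12/120 ≈ 0.900

0.900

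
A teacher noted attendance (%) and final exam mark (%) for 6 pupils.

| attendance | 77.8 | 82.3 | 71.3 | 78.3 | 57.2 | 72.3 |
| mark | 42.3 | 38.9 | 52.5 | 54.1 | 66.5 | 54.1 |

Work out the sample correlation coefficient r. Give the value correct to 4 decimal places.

n = 6, Σx = 439.2, Σy = 308.4, Σx² = 32539.84, Σy² = 16334.62, Σxy = 22186.92
nΣxy − ΣxΣy = 133121.52 − 135449.28 = -2327.76
nΣx² − (Σx)² = 195239.04 − 192896.64 = 2342.4; nΣy² − (Σy)² = 98007.72 − 95110.56 = 2897.16
r = -2327.76 / √(2342.4 × 2897.16) = -2327.76 / 2605.0542 ≈ -0.8936

-0.8936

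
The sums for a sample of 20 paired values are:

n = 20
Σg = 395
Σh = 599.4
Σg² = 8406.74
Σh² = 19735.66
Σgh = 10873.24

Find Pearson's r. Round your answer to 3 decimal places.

r = (nΣgh − ΣgΣh) / √[(nΣg² − (Σg)²)(nΣh² − (Σh)²)]
Numerator: 20×10873.24 − 395×599.4 = -19298.2
Denominator: √[(168134.8 − 156025)(394713.2 − 359280.36)] = √[12109.8 × 35432.84] = 20714.3575
r = -19298.2 / 20714.3575 ≈ -0.932

-0.932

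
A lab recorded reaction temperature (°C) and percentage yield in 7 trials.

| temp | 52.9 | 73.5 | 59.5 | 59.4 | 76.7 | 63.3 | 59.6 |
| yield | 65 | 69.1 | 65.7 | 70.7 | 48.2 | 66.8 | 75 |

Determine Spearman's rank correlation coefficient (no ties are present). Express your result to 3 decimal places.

-0.143

Rank temp: 1, 6, 3, 2, 7, 5, 4
Rank yield: 2, 5, 3, 6, 1, 4, 7
d = rank(temp) − rank(yield): -1, 1, 0, -4, 6, 1, -3; Σd² = 64
ρ = 1 − 6Σd² / [n(n²−1)] = 1 − 6×64 / (7×48) = 1 − 384/336 ≈ -0.143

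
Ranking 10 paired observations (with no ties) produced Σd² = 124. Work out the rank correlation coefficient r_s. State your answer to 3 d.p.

0.248

ρ = 1 − 6Σd² / [n(n²−1)] = 1 − 6×124 / (10×99)
  = 1 − 744/990 = 1 − 0.7515 ≈ 0.248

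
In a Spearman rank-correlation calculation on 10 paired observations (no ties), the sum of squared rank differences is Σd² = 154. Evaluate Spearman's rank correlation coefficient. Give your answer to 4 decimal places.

0.0667

ρ = 1 − 6Σd² / [n(n²−1)] = 1 − 6×154 / (10×99)
  = 1 − 924/990 = 1 − 0.93333 ≈ 0.0667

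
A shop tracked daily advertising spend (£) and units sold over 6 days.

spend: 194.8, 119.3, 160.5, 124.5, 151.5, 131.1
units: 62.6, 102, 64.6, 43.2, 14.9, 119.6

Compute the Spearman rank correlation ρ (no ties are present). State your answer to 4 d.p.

-0.2571

Rank spend: 6, 1, 5, 2, 4, 3
Rank units: 3, 5, 4, 2, 1, 6
d = rank(spend) − rank(units): 3, -4, 1, 0, 3, -3; Σd² = 44
ρ = 1 − 6Σd² / [n(n²−1)] = 1 − 6×44 / (6×35) = 1 − 264/210 ≈ -0.2571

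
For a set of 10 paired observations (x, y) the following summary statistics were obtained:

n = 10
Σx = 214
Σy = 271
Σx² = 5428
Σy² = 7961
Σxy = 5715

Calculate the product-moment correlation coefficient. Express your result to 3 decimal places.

r = (nΣxy − ΣxΣy) / √[(nΣx² − (Σx)²)(nΣy² − (Σy)²)]
Numerator: 10×5715 − 214×271 = -844
Denominator: √[(54280 − 45796)(79610 − 73441)] = √[8484 × 6169] = 7234.4866
r = -844 / 7234.4866 ≈ -0.117

-0.117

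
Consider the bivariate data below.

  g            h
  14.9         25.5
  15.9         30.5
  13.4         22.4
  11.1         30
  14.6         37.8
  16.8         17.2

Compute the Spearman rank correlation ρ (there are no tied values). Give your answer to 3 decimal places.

-0.257

Rank g: 4, 5, 2, 1, 3, 6
Rank h: 3, 5, 2, 4, 6, 1
d = rank(g) − rank(h): 1, 0, 0, -3, -3, 5; Σd² = 44
ρ = 1 − 6Σd² / [n(n²−1)] = 1 − 6×44 / (6×35) = 1 − 264/210 ≈ -0.257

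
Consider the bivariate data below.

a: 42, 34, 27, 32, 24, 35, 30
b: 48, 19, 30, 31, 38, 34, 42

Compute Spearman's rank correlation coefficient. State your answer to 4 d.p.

Rank a: 7, 5, 2, 4, 1, 6, 3
Rank b: 7, 1, 2, 3, 5, 4, 6
d = rank(a) − rank(b): 0, 4, 0, 1, -4, 2, -3; Σd² = 46
ρ = 1 − 6Σd² / [n(n²−1)] = 1 − 6×46 / (7×48) = 1 − 276/336 ≈ 0.1786

0.1786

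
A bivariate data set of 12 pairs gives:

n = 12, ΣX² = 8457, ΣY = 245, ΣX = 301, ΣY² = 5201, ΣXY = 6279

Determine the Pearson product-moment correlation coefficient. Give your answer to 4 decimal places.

r = (nΣXY − ΣXΣY) / √[(nΣX² − (ΣX)²)(nΣY² − (ΣY)²)]
Numerator: 12×6279 − 301×245 = 1603
Denominator: √[(101484 − 90601)(62412 − 60025)] = √[10883 × 2387] = 5096.8344
r = 1603 / 5096.8344 ≈ 0.3145

0.3145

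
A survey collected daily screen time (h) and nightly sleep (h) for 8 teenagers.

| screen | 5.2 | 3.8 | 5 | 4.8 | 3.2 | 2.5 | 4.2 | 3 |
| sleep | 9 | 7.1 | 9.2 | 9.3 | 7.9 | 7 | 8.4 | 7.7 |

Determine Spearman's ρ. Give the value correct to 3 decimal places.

Rank screen: 8, 4, 7, 6, 3, 1, 5, 2
Rank sleep: 6, 2, 7, 8, 4, 1, 5, 3
d = rank(screen) − rank(sleep): 2, 2, 0, -2, -1, 0, 0, -1; Σd² = 14
ρ = 1 − 6Σd² / [n(n²−1)] = 1 − 6×14 / (8×63) = 1 − 84/504 ≈ 0.833

0.833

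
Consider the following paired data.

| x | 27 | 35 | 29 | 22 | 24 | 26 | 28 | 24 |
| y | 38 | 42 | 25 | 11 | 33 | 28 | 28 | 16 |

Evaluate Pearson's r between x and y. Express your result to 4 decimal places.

0.7216

n = 8, Σx = 215, Σy = 221, Σx² = 5891, Σy² = 6867, Σxy = 6151
nΣxy − ΣxΣy = 49208 − 47515 = 1693
nΣx² − (Σx)² = 47128 − 46225 = 903; nΣy² − (Σy)² = 54936 − 48841 = 6095
r = 1693 / √(903 × 6095) = 1693 / 2346.0147 ≈ 0.7216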